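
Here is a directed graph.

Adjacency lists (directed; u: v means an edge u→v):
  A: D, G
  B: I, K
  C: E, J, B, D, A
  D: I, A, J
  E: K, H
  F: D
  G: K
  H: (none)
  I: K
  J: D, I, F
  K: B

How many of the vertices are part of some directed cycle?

7

A vertex is on a directed cycle iff it belongs to a strongly connected component of size ≥ 2 (or has a self-loop).
The vertices on cycles are {A, B, D, F, I, J, K} — 7 in total.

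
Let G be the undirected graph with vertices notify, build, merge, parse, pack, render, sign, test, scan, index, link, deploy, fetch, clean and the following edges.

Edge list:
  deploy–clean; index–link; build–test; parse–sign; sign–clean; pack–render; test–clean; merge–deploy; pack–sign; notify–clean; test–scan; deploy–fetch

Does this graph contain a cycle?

No

DFS, tracking each vertex's parent; an edge to a visited non-parent vertex closes a cycle.
Start from merge:
visit merge (parent –)
  visit deploy (parent merge)
    deploy–merge: parent, skip
    visit fetch (parent deploy)
      fetch–deploy: parent, skip
    visit clean (parent deploy)
      clean–deploy: parent, skip
      visit notify (parent clean)
        notify–clean: parent, skip
      visit test (parent clean)
        visit build (parent test)
          build–test: parent, skip
        visit scan (parent test)
          scan–test: parent, skip
        test–clean: parent, skip
      visit sign (parent clean)
        visit parse (parent sign)
          parse–sign: parent, skip
        visit pack (parent sign)
          visit render (parent pack)
            render–pack: parent, skip
          pack–sign: parent, skip
        sign–clean: parent, skip
visit index (parent –)
  visit link (parent index)
    link–index: parent, skip
No non-parent visited neighbor found — the graph is a forest.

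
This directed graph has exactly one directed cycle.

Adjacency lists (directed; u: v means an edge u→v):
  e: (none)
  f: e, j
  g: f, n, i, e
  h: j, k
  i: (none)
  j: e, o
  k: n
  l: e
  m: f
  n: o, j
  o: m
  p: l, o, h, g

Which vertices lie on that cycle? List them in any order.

f, j, m, o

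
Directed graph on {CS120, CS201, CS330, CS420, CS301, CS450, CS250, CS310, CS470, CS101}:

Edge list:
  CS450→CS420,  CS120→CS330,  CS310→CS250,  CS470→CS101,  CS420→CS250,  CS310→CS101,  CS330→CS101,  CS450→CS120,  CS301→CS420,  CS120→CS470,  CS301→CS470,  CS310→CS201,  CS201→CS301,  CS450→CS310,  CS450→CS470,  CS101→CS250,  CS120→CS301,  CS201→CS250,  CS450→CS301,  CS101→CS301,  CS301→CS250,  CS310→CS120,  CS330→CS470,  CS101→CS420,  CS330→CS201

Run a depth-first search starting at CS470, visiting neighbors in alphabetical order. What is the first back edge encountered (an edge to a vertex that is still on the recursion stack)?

CS301→CS470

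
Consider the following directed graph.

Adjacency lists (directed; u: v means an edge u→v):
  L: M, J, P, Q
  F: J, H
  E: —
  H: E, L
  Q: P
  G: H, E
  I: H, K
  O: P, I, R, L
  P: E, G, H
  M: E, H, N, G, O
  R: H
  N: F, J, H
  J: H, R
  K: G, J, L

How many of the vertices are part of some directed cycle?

13

A vertex is on a directed cycle iff it belongs to a strongly connected component of size ≥ 2 (or has a self-loop).
The vertices on cycles are {F, G, H, I, J, K, L, M, N, O, P, Q, R} — 13 in total.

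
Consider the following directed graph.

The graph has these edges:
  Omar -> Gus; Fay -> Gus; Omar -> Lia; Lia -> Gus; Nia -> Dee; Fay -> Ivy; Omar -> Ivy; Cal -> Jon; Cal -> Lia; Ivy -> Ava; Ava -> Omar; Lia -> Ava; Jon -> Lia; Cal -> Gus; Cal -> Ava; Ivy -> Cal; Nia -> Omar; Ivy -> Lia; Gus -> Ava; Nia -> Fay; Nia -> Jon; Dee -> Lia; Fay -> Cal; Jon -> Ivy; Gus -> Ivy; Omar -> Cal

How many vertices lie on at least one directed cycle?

A vertex is on a directed cycle iff it belongs to a strongly connected component of size ≥ 2 (or has a self-loop).
The vertices on cycles are {Ava, Cal, Gus, Ivy, Jon, Lia, Omar} — 7 in total.

7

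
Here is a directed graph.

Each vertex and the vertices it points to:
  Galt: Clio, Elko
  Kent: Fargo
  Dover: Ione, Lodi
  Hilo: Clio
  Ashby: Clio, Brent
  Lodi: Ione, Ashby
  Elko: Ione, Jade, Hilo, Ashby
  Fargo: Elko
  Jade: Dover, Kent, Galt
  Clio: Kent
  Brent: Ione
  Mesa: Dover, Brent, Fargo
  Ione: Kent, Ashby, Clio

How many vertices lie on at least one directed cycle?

A vertex is on a directed cycle iff it belongs to a strongly connected component of size ≥ 2 (or has a self-loop).
The vertices on cycles are {Clio, Elko, Galt, Hilo, Ione, Jade, Kent, Lodi, Ashby, Brent, Dover, Fargo} — 12 in total.

12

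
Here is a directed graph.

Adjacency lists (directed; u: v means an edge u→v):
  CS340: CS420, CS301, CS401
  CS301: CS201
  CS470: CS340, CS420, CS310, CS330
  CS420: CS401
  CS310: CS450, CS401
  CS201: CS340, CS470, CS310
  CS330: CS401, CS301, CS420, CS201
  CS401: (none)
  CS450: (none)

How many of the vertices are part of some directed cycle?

A vertex is on a directed cycle iff it belongs to a strongly connected component of size ≥ 2 (or has a self-loop).
The vertices on cycles are {CS201, CS301, CS330, CS340, CS470} — 5 in total.

5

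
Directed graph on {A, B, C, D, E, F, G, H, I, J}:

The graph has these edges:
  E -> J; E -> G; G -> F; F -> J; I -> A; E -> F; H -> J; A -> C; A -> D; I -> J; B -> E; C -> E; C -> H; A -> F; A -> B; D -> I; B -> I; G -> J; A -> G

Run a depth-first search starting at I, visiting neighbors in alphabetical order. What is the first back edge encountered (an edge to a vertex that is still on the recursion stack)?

B→I

DFS from I (visiting neighbors in alphabetical order); mark gray on enter, black on exit:
I gray
  A gray
    B gray
      E gray
        F gray
          J gray
          J black
        F black
        G gray
          G→F: F black — skip
          G→J: J black — skip
        G black
        E→J: J black — skip
      E black
      B→I: I is gray → back edge
First back edge: B → I.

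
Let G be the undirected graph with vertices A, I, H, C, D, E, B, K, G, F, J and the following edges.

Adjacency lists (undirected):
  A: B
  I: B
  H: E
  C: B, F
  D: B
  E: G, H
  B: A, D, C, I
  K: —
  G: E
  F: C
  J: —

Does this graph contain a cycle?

DFS, tracking each vertex's parent; an edge to a visited non-parent vertex closes a cycle.
Start from C:
visit C (parent –)
  visit B (parent C)
    visit A (parent B)
      A–B: parent, skip
    visit D (parent B)
      D–B: parent, skip
    B–C: parent, skip
    visit I (parent B)
      I–B: parent, skip
  visit F (parent C)
    F–C: parent, skip
visit H (parent –)
  visit E (parent H)
    visit G (parent E)
      G–E: parent, skip
    E–H: parent, skip
visit K (parent –)
visit J (parent –)
No non-parent visited neighbor found — the graph is a forest.

No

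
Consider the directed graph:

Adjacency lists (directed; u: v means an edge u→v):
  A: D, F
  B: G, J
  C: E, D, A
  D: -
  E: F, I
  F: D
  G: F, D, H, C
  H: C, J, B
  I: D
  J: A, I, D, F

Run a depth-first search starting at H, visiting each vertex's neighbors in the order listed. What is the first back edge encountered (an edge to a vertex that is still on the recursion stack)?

DFS from H (visiting each vertex's neighbors in the order listed); mark gray on enter, black on exit:
H gray
  C gray
    E gray
      F gray
        D gray
        D black
      F black
      I gray
        I→D: D black — skip
      I black
    E black
    C→D: D black — skip
    A gray
      A→D: D black — skip
      A→F: F black — skip
    A black
  C black
  J gray
    J→A: A black — skip
    J→I: I black — skip
    J→D: D black — skip
    J→F: F black — skip
  J black
  B gray
    G gray
      G→F: F black — skip
      G→D: D black — skip
      G→H: H is gray → back edge
First back edge: G → H.

G→H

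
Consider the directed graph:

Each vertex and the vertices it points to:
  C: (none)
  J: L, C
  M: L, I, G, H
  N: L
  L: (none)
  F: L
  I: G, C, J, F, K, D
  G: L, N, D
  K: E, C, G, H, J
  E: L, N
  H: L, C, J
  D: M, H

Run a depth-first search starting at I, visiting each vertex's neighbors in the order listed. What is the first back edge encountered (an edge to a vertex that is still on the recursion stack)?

M→I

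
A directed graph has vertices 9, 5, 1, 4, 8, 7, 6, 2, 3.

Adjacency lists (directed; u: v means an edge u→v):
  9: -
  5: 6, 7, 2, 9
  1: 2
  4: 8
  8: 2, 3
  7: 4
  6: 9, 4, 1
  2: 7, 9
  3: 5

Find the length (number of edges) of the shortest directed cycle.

4

For each vertex v, BFS finds the shortest path from v back to v.
The shortest such closed walk is 7 → 4 → 8 → 2 → 7, length 4.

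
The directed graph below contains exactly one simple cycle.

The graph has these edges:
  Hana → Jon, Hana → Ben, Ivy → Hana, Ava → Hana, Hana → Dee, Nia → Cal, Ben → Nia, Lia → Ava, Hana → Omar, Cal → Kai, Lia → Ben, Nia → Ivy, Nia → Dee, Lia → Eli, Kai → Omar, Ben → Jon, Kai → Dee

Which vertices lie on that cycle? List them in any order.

Ben, Ivy, Nia, Hana

DFS with gray/black marking from Ben:
Ben gray
  Jon gray
  Jon black
  Nia gray
    Ivy gray
      Hana gray
        Dee gray
        Dee black
        Hana→Jon: Jon black — skip
        Omar gray
        Omar black
        Hana→Ben: Ben is gray → back edge
Back edge closes the cycle Ben → Nia → Ivy → Hana → Ben; its vertices are {Ben, Ivy, Nia, Hana}.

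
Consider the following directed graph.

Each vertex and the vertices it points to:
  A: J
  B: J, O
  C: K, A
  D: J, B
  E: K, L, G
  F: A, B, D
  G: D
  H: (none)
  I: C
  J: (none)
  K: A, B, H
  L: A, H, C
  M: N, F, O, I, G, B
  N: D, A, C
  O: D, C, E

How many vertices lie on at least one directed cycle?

8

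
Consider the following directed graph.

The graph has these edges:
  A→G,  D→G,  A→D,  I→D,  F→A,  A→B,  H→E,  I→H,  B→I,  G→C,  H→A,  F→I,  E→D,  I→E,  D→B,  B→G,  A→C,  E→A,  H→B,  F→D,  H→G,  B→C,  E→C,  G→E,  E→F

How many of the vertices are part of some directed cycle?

A vertex is on a directed cycle iff it belongs to a strongly connected component of size ≥ 2 (or has a self-loop).
The vertices on cycles are {A, B, D, E, F, G, H, I} — 8 in total.

8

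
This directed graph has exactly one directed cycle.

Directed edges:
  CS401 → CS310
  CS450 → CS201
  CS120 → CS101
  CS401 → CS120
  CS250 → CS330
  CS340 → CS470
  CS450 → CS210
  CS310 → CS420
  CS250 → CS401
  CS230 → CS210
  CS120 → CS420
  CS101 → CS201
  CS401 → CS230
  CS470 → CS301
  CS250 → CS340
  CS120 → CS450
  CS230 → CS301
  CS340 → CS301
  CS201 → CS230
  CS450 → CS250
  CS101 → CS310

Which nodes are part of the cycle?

CS120, CS250, CS401, CS450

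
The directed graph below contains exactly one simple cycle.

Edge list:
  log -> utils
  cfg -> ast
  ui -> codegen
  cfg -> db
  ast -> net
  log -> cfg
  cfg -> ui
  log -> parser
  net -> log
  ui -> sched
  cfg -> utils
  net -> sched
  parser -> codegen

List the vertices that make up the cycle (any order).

DFS with gray/black marking from log:
log gray
  utils gray
  utils black
  parser gray
    codegen gray
    codegen black
  parser black
  cfg gray
    ui gray
      ui→codegen: codegen black — skip
      sched gray
      sched black
    ui black
    ast gray
      net gray
        net→log: log is gray → back edge
Back edge closes the cycle log → cfg → ast → net → log; its vertices are {ast, cfg, log, net}.

ast, cfg, log, net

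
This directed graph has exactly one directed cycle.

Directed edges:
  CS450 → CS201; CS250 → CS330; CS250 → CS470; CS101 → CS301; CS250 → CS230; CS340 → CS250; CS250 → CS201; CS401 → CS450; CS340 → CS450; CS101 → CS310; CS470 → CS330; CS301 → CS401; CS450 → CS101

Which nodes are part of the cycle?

CS101, CS301, CS401, CS450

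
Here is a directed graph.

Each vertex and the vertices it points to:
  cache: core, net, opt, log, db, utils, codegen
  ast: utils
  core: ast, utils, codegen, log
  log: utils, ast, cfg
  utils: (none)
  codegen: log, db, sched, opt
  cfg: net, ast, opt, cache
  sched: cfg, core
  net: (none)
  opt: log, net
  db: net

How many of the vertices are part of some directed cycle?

7

A vertex is on a directed cycle iff it belongs to a strongly connected component of size ≥ 2 (or has a self-loop).
The vertices on cycles are {cfg, log, opt, core, cache, sched, codegen} — 7 in total.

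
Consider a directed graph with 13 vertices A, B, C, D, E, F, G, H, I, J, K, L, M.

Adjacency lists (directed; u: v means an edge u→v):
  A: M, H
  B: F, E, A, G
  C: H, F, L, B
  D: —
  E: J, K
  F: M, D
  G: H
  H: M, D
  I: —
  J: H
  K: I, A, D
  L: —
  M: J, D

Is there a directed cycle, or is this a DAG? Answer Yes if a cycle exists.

DFS with white/gray/black marking, starting from K:
K gray
  I gray
  I black
  A gray
    M gray
      J gray
        H gray
          H→M: M is gray → back edge
Back edge found, so a cycle exists: M → J → H → M.

Yes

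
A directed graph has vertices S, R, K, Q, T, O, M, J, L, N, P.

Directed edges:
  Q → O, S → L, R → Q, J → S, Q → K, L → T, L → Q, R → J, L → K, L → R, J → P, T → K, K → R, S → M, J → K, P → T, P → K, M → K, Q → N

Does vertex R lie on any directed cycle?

Yes

R is on a cycle iff R can reach itself via ≥1 edge.
R → J → K → R — yes.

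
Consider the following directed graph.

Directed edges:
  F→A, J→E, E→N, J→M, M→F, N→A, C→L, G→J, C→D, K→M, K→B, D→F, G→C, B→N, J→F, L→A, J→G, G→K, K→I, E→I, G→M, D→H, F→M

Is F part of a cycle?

Yes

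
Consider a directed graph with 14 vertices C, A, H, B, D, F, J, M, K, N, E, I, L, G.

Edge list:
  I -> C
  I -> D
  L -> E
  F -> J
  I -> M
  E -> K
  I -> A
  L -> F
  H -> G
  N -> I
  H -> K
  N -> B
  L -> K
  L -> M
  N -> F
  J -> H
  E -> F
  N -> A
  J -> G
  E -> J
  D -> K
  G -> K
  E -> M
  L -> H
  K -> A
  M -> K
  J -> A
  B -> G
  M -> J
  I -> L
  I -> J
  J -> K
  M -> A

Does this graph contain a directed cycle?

No

DFS with white/gray/black marking, starting from I:
I gray
  J gray
    K gray
      A gray
      A black
    K black
    J→A: A black — skip
    H gray
      H→K: K black — skip
      G gray
        G→K: K black — skip
      G black
    H black
    J→G: G black — skip
  J black
  I→A: A black — skip
  M gray
    M→A: A black — skip
    M→J: J black — skip
    M→K: K black — skip
  M black
  L gray
    F gray
      F→J: J black — skip
    F black
    E gray
      E→K: K black — skip
      E→M: M black — skip
      E→F: F black — skip
      E→J: J black — skip
    E black
    L→H: H black — skip
    L→K: K black — skip
    L→M: M black — skip
  L black
  D gray
    D→K: K black — skip
  D black
  C gray
  C black
I black
B gray
  B→G: G black — skip
B black
N gray
  N→B: B black — skip
  N→I: I black — skip
  N→F: F black — skip
  N→A: A black — skip
N black
Every edge goes to a white or black vertex — no back edge, so the graph is acyclic.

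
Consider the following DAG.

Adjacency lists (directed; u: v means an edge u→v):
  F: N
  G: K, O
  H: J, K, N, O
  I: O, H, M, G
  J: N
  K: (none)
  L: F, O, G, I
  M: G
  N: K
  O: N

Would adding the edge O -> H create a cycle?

Yes

Adding O→H creates a cycle iff H can already reach O.
Path from H: H → O.
So H → … → O → H is a cycle.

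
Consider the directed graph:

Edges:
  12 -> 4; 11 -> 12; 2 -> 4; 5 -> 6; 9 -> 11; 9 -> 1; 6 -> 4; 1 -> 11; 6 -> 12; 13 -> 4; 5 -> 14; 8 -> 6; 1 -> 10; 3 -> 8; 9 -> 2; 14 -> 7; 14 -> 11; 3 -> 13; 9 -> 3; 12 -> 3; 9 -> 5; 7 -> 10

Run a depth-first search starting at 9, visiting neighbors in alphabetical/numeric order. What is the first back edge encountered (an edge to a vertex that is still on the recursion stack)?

DFS from 9 (visiting neighbors in alphabetical/numeric order); mark gray on enter, black on exit:
9 gray
  1 gray
    10 gray
    10 black
    11 gray
      12 gray
        3 gray
          8 gray
            6 gray
              4 gray
              4 black
              6→12: 12 is gray → back edge
First back edge: 6 → 12.

6->12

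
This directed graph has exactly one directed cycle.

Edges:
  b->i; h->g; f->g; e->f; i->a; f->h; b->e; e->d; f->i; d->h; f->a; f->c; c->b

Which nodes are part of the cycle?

b, c, e, f

DFS with gray/black marking from c:
c gray
  b gray
    e gray
      d gray
        h gray
          g gray
          g black
        h black
      d black
      f gray
        f→g: g black — skip
        a gray
        a black
        i gray
          i→a: a black — skip
        i black
        f→c: c is gray → back edge
Back edge closes the cycle c → b → e → f → c; its vertices are {b, c, e, f}.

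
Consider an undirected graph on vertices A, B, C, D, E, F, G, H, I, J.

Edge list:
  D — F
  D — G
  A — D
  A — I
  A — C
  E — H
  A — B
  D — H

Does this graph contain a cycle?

DFS, tracking each vertex's parent; an edge to a visited non-parent vertex closes a cycle.
Start from F:
visit F (parent –)
  visit D (parent F)
    D–F: parent, skip
    visit G (parent D)
      G–D: parent, skip
    visit A (parent D)
      visit C (parent A)
        C–A: parent, skip
      visit I (parent A)
        I–A: parent, skip
      visit B (parent A)
        B–A: parent, skip
      A–D: parent, skip
    visit H (parent D)
      visit E (parent H)
        E–H: parent, skip
      H–D: parent, skip
visit J (parent –)
No non-parent visited neighbor found — the graph is a forest.

No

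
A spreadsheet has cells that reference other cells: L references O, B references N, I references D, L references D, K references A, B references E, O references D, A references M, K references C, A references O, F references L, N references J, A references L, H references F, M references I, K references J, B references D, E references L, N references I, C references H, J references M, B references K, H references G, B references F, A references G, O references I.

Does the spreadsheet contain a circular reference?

DFS with white/gray/black marking, starting from E:
E gray
  L gray
    D gray
    D black
    O gray
      I gray
        I→D: D black — skip
      I black
      O→D: D black — skip
    O black
  L black
E black
K gray
  C gray
    H gray
      G gray
      G black
      F gray
        F→L: L black — skip
      F black
    H black
  C black
  A gray
    A→G: G black — skip
    M gray
      M→I: I black — skip
    M black
    A→L: L black — skip
    A→O: O black — skip
  A black
  J gray
    J→M: M black — skip
  J black
K black
B gray
  B→F: F black — skip
  B→D: D black — skip
  N gray
    N→J: J black — skip
    N→I: I black — skip
  N black
  B→K: K black — skip
  B→E: E black — skip
B black
Every edge goes to a white or black vertex — no back edge, so the graph is acyclic.

No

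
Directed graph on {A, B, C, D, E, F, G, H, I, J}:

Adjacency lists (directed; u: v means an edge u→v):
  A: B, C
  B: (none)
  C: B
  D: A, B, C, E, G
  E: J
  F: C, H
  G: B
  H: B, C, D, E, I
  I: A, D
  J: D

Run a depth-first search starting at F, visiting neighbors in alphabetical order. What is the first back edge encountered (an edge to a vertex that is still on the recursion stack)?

J->D

DFS from F (visiting neighbors in alphabetical order); mark gray on enter, black on exit:
F gray
  C gray
    B gray
    B black
  C black
  H gray
    H→B: B black — skip
    H→C: C black — skip
    D gray
      A gray
        A→B: B black — skip
        A→C: C black — skip
      A black
      D→B: B black — skip
      D→C: C black — skip
      E gray
        J gray
          J→D: D is gray → back edge
First back edge: J → D.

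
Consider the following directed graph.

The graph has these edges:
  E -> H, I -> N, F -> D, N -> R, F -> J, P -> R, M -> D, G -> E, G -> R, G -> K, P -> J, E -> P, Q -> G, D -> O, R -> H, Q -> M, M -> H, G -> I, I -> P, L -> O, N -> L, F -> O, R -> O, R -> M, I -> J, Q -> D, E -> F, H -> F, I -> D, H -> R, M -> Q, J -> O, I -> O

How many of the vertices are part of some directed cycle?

9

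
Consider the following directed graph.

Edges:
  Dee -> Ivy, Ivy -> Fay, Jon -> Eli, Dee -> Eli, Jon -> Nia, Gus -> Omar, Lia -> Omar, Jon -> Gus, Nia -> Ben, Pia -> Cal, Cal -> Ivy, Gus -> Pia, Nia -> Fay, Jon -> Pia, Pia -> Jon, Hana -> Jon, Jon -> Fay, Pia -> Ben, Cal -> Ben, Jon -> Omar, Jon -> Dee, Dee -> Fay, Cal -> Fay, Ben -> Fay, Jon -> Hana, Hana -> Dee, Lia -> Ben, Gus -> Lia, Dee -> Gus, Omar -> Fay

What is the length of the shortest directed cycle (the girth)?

2

For each vertex v, BFS finds the shortest path from v back to v.
The shortest such closed walk is Hana → Jon → Hana, length 2.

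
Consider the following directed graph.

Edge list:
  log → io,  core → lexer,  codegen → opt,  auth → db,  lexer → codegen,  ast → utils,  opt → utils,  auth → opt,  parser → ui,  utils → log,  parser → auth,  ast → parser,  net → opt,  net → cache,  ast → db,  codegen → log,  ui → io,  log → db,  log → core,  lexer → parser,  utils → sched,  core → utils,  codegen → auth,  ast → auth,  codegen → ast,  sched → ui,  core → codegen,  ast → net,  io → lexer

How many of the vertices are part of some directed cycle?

13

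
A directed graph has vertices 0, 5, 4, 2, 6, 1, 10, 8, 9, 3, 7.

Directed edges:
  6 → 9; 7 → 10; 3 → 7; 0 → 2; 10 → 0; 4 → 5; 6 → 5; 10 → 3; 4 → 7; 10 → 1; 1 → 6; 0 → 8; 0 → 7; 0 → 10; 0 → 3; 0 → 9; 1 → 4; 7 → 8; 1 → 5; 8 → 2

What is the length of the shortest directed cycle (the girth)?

2

For each vertex v, BFS finds the shortest path from v back to v.
The shortest such closed walk is 10 → 0 → 10, length 2.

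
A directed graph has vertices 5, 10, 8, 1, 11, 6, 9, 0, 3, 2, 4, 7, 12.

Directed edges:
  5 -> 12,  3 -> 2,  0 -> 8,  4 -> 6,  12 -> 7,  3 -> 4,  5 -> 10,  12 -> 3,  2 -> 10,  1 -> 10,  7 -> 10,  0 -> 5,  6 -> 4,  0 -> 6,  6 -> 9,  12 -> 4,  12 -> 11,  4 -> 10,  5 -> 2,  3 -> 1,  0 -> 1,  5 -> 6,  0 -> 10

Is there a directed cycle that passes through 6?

Yes

6 is on a cycle iff 6 can reach itself via ≥1 edge.
6 → 4 → 6 — yes.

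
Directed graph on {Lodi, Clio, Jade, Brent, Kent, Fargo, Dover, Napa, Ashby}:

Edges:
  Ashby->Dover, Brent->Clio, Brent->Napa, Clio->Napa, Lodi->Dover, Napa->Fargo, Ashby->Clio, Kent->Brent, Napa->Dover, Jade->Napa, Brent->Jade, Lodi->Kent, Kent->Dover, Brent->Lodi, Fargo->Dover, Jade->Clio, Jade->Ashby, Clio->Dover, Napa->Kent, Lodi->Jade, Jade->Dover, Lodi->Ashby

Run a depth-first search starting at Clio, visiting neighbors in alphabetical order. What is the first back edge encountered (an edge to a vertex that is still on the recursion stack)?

Brent->Clio

DFS from Clio (visiting neighbors in alphabetical order); mark gray on enter, black on exit:
Clio gray
  Dover gray
  Dover black
  Napa gray
    Napa→Dover: Dover black — skip
    Fargo gray
      Fargo→Dover: Dover black — skip
    Fargo black
    Kent gray
      Brent gray
        Brent→Clio: Clio is gray → back edge
First back edge: Brent → Clio.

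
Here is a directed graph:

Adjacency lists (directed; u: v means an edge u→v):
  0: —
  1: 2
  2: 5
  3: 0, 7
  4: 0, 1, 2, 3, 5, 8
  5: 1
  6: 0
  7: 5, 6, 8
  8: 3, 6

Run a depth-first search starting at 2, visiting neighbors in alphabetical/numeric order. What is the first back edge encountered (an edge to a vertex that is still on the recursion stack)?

DFS from 2 (visiting neighbors in alphabetical/numeric order); mark gray on enter, black on exit:
2 gray
  5 gray
    1 gray
      1→2: 2 is gray → back edge
First back edge: 1 → 2.

1→2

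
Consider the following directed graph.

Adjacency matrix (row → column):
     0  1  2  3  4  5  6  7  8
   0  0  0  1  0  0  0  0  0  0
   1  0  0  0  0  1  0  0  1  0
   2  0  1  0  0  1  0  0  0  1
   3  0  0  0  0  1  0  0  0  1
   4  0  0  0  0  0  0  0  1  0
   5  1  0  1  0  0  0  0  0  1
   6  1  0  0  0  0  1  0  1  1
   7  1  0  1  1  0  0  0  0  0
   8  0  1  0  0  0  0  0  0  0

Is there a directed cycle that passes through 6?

6 lies on a cycle iff there is a path from 6 back to itself.
Exploring from 6, it never reaches itself; equivalently, its strongly connected component is a singleton.

No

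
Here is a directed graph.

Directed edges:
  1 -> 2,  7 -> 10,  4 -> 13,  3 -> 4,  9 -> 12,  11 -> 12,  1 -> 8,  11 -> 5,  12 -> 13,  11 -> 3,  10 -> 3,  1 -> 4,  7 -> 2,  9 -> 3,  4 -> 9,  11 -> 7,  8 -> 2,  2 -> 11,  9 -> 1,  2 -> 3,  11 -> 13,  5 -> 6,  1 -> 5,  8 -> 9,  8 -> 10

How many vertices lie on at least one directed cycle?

A vertex is on a directed cycle iff it belongs to a strongly connected component of size ≥ 2 (or has a self-loop).
The vertices on cycles are {1, 2, 3, 4, 7, 8, 9, 10, 11} — 9 in total.

9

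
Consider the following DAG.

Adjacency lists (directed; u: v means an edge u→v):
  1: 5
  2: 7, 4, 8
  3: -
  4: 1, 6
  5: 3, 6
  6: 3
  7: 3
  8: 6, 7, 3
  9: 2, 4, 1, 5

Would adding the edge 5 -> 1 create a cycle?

Yes

Adding 5→1 creates a cycle iff 1 can already reach 5.
Path from 1: 1 → 5.
So 1 → … → 5 → 1 is a cycle.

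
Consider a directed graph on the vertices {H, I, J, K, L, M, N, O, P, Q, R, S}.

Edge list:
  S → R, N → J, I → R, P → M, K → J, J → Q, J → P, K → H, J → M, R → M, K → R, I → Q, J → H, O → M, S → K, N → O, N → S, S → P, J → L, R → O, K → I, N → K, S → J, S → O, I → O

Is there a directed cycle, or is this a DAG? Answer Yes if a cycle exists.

No

DFS with white/gray/black marking, starting from S:
S gray
  R gray
    O gray
      M gray
      M black
    O black
    R→M: M black — skip
  R black
  P gray
    P→M: M black — skip
  P black
  K gray
    H gray
    H black
    I gray
      I→O: O black — skip
      I→R: R black — skip
      Q gray
      Q black
    I black
    J gray
      J→H: H black — skip
      L gray
      L black
      J→P: P black — skip
      J→Q: Q black — skip
      J→M: M black — skip
    J black
    K→R: R black — skip
  K black
  S→J: J black — skip
  S→O: O black — skip
S black
N gray
  N→K: K black — skip
  N→S: S black — skip
  N→O: O black — skip
  N→J: J black — skip
N black
Every edge goes to a white or black vertex — no back edge, so the graph is acyclic.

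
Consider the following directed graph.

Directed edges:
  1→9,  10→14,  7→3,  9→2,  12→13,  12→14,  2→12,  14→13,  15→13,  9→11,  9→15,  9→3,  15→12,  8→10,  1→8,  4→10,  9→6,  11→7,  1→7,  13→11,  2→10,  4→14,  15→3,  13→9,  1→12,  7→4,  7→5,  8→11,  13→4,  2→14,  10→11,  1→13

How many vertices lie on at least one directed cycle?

10

A vertex is on a directed cycle iff it belongs to a strongly connected component of size ≥ 2 (or has a self-loop).
The vertices on cycles are {2, 4, 7, 9, 10, 11, 12, 13, 14, 15} — 10 in total.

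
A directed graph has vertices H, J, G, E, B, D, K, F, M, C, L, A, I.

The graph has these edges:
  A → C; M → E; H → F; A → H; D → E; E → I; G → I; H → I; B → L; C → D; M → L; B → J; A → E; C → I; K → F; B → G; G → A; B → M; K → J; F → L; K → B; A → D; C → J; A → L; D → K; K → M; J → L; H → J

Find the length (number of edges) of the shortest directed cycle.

5

For each vertex v, BFS finds the shortest path from v back to v.
The shortest such closed walk is A → D → K → B → G → A, length 5.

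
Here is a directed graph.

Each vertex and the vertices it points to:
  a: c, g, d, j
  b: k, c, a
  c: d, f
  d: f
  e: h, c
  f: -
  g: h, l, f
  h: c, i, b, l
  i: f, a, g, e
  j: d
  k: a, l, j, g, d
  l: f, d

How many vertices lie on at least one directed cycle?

A vertex is on a directed cycle iff it belongs to a strongly connected component of size ≥ 2 (or has a self-loop).
The vertices on cycles are {a, b, e, g, h, i, k} — 7 in total.

7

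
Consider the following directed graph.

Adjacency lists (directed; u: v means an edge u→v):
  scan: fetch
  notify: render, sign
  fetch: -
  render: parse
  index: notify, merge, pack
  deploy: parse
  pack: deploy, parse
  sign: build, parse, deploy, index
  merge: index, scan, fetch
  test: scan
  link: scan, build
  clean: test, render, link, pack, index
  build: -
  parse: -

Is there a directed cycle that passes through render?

No

render lies on a cycle iff there is a path from render back to itself.
Exploring from render, it never reaches itself; equivalently, its strongly connected component is a singleton.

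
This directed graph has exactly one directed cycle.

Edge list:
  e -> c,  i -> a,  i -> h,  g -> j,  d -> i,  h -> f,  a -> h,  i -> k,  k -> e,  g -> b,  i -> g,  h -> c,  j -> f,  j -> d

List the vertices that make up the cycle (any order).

d, g, i, j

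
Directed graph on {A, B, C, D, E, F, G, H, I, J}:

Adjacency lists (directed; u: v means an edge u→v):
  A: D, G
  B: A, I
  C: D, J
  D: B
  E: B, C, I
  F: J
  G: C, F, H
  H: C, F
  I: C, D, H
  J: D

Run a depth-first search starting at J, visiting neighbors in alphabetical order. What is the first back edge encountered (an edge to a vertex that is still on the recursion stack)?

DFS from J (visiting neighbors in alphabetical order); mark gray on enter, black on exit:
J gray
  D gray
    B gray
      A gray
        A→D: D is gray → back edge
First back edge: A → D.

A→D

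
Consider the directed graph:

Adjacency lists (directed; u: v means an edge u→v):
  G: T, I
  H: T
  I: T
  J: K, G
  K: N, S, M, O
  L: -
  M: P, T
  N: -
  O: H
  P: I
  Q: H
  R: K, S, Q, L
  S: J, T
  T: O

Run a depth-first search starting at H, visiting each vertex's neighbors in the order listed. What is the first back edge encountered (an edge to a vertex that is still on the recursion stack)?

DFS from H (visiting each vertex's neighbors in the order listed); mark gray on enter, black on exit:
H gray
  T gray
    O gray
      O→H: H is gray → back edge
First back edge: O → H.

O->H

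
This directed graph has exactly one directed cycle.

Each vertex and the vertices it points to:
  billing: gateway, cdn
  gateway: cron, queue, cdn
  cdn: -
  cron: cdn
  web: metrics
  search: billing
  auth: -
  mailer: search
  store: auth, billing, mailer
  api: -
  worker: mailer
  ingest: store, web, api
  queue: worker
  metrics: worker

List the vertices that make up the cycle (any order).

queue, mailer, search, worker, billing, gateway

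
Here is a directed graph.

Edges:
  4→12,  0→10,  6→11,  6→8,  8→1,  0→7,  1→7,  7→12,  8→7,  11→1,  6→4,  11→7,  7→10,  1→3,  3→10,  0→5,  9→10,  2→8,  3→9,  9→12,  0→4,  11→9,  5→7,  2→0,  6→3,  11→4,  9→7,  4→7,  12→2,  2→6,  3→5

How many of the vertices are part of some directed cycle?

12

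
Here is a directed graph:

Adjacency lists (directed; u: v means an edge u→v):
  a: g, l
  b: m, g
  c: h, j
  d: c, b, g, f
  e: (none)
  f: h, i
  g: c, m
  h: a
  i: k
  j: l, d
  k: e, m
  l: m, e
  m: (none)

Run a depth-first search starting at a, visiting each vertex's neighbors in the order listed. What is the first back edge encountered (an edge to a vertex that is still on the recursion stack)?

DFS from a (visiting each vertex's neighbors in the order listed); mark gray on enter, black on exit:
a gray
  g gray
    c gray
      h gray
        h→a: a is gray → back edge
First back edge: h → a.

h->a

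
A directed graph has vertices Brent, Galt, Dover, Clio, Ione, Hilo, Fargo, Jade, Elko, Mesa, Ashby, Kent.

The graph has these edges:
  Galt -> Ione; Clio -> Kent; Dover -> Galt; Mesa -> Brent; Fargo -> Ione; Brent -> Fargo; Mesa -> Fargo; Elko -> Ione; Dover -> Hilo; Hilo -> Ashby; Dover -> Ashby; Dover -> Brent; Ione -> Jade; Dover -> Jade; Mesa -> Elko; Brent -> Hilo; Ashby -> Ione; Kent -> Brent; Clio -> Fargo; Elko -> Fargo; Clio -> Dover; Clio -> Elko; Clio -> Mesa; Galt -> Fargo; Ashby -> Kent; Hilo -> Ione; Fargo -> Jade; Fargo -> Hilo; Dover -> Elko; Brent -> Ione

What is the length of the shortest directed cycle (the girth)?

For each vertex v, BFS finds the shortest path from v back to v.
The shortest such closed walk is Hilo → Ashby → Kent → Brent → Hilo, length 4.

4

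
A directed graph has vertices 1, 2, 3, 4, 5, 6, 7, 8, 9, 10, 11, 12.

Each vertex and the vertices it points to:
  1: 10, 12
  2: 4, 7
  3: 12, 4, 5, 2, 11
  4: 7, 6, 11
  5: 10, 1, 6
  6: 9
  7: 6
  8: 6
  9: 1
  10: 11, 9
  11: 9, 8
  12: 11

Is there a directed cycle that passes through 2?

No

2 lies on a cycle iff there is a path from 2 back to itself.
Exploring from 2, it never reaches itself; equivalently, its strongly connected component is a singleton.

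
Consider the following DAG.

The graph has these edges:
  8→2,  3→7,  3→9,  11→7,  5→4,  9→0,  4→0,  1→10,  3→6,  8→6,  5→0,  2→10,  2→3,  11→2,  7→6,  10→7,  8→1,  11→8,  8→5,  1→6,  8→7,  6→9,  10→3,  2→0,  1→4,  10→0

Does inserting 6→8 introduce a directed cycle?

Yes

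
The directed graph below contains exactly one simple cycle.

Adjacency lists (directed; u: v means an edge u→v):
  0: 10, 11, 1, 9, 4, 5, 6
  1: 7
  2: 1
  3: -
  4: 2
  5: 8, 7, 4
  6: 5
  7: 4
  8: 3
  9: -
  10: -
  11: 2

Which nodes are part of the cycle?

DFS with gray/black marking from 1:
1 gray
  7 gray
    4 gray
      2 gray
        2→1: 1 is gray → back edge
Back edge closes the cycle 1 → 7 → 4 → 2 → 1; its vertices are {1, 2, 4, 7}.

1, 2, 4, 7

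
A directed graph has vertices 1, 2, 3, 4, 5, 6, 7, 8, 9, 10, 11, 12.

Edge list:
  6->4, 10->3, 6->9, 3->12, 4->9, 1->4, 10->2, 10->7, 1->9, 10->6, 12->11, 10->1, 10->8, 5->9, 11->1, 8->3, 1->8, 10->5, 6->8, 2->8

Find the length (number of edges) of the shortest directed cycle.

5

For each vertex v, BFS finds the shortest path from v back to v.
The shortest such closed walk is 3 → 12 → 11 → 1 → 8 → 3, length 5.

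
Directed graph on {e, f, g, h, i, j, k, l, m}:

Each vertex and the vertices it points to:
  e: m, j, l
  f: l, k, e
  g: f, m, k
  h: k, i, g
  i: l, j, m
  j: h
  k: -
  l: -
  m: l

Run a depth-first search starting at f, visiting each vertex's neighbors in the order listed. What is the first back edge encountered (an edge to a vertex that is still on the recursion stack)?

DFS from f (visiting each vertex's neighbors in the order listed); mark gray on enter, black on exit:
f gray
  l gray
  l black
  k gray
  k black
  e gray
    m gray
      m→l: l black — skip
    m black
    j gray
      h gray
        h→k: k black — skip
        i gray
          i→l: l black — skip
          i→j: j is gray → back edge
First back edge: i → j.

i→j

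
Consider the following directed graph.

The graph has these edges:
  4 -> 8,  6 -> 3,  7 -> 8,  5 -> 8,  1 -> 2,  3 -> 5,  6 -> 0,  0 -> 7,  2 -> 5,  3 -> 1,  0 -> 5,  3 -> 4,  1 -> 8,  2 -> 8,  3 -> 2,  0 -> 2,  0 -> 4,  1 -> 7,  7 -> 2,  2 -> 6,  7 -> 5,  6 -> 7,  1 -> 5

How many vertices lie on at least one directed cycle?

A vertex is on a directed cycle iff it belongs to a strongly connected component of size ≥ 2 (or has a self-loop).
The vertices on cycles are {0, 1, 2, 3, 6, 7} — 6 in total.

6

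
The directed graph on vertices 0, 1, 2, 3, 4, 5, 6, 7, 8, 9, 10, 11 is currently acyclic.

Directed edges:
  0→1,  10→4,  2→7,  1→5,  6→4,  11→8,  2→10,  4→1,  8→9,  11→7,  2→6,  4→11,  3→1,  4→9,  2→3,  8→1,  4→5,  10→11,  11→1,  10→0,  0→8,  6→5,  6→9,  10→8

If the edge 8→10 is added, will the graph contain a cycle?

Yes

Adding 8→10 creates a cycle iff 10 can already reach 8.
Path from 10: 10 → 8.
So 10 → … → 8 → 10 is a cycle.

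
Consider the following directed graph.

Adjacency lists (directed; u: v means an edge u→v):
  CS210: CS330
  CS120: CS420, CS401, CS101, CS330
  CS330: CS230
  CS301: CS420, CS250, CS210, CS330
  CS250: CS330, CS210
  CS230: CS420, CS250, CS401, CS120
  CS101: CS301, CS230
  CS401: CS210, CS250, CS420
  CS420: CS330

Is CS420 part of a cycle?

CS420 is on a cycle iff CS420 can reach itself via ≥1 edge.
CS420 → CS330 → CS230 → CS420 — yes.

Yes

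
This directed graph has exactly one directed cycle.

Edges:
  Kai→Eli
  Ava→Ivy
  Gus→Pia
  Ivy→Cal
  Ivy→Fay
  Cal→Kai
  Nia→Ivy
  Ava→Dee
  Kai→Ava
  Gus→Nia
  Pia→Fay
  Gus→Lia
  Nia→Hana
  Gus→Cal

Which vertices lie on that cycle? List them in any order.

Ava, Cal, Ivy, Kai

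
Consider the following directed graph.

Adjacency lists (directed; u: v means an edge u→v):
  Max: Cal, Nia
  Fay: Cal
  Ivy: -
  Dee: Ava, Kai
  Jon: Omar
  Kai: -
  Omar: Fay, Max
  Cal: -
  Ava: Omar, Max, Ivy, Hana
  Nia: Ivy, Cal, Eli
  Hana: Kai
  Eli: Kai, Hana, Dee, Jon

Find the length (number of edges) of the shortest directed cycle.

For each vertex v, BFS finds the shortest path from v back to v.
The shortest such closed walk is Eli → Dee → Ava → Max → Nia → Eli, length 5.

5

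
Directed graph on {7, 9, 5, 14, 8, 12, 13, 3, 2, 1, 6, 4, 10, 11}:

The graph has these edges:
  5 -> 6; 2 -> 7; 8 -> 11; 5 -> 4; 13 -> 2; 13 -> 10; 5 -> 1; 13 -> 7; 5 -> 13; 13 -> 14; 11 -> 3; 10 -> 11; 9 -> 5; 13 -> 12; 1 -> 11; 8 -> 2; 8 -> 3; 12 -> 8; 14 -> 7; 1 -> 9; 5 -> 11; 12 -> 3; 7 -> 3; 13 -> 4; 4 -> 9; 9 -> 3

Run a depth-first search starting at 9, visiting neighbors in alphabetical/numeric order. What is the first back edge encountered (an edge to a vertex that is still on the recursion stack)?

DFS from 9 (visiting neighbors in alphabetical/numeric order); mark gray on enter, black on exit:
9 gray
  3 gray
  3 black
  5 gray
    1 gray
      1→9: 9 is gray → back edge
First back edge: 1 → 9.

1->9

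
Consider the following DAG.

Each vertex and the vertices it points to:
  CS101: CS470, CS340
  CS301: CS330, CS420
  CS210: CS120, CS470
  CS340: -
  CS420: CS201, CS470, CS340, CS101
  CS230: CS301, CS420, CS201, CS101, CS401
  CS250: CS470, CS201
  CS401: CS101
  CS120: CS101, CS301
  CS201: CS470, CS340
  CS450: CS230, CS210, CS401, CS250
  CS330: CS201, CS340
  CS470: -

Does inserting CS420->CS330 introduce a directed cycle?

No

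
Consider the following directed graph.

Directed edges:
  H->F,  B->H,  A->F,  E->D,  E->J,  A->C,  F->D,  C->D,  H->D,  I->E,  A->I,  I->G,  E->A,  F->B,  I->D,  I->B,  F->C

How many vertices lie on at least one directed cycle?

6

A vertex is on a directed cycle iff it belongs to a strongly connected component of size ≥ 2 (or has a self-loop).
The vertices on cycles are {A, B, E, F, H, I} — 6 in total.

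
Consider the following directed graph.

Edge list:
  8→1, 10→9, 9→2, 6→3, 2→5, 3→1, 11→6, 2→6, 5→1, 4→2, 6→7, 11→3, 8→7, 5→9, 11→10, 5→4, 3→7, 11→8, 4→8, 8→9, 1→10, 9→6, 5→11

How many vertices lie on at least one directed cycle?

10

A vertex is on a directed cycle iff it belongs to a strongly connected component of size ≥ 2 (or has a self-loop).
The vertices on cycles are {1, 2, 3, 4, 5, 6, 8, 9, 10, 11} — 10 in total.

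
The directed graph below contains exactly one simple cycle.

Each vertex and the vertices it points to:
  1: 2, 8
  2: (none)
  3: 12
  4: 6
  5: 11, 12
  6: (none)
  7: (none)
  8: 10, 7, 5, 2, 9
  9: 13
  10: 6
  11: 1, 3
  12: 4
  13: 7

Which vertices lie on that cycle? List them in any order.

DFS with gray/black marking from 1:
1 gray
  2 gray
  2 black
  8 gray
    10 gray
      6 gray
      6 black
    10 black
    7 gray
    7 black
    5 gray
      11 gray
        11→1: 1 is gray → back edge
Back edge closes the cycle 1 → 8 → 5 → 11 → 1; its vertices are {1, 5, 8, 11}.

1, 5, 8, 11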